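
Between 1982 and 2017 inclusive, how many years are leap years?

Multiples of 4 in [1982,2017]: 9.
Of those, multiples of 100: 1 (not leap unless ÷400).
Multiples of 400: 1.
Leap years = 9 − 1 + 1 = 9.

9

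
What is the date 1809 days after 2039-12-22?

+366 (one year; includes Feb 29, 2040) → Dec 22, 2040 (1443 left).
+365 (one year) → Dec 22, 2041 (1078 left).
+365 (one year) → Dec 22, 2042 (713 left).
+365 (one year) → Dec 22, 2043 (348 left).
Dec has 31 days: +10 → Jan 1, 2044 (338 left).
Jan has 31 days: +31 → Feb 1, 2044 (307 left).
Feb has 29 days: +29 → Mar 1, 2044 (278 left).
Mar has 31 days: +31 → Apr 1, 2044 (247 left).
Apr has 30 days: +30 → May 1, 2044 (217 left).
May has 31 days: +31 → Jun 1, 2044 (186 left).
Jun has 30 days: +30 → Jul 1, 2044 (156 left).
Jul has 31 days: +31 → Aug 1, 2044 (125 left).
Aug has 31 days: +31 → Sep 1, 2044 (94 left).
Sep has 30 days: +30 → Oct 1, 2044 (64 left).
Oct has 31 days: +31 → Nov 1, 2044 (33 left).
Nov has 30 days: +30 → Dec 1, 2044 (3 left).
+3 → Dec 4, 2044.

December 4, 2044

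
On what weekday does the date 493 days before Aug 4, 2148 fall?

Thursday

Aug 4, 2148 is a Sunday.
493 mod 7 = 3, so 493 days before a Sunday is Sunday − 3 = Thursday.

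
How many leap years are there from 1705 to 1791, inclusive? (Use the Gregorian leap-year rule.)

Multiples of 4 in [1705,1791]: 21.
Of those, multiples of 100: 0 (not leap unless ÷400).
Multiples of 400: 0.
Leap years = 21 − 0 + 0 = 21.

21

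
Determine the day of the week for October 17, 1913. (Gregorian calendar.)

Doomsday rule: the anchor day for the 1900s is Wednesday. For year 13: 13÷12 = 1 r 1, and 1÷4 = 0, so 1+1+0 = 2.
Wednesday + 2 ≡ Friday — that's 1913's doomsday.
In October the doomsday date is Oct 10.
Oct 17 is 7 days after Oct 10; 7 mod 7 = 0, so Friday + 0 = Friday.

Friday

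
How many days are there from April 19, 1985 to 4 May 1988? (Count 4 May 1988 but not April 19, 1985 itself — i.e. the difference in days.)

1111

Apr 19, 1985 → Apr 19, 1986: 365 days.
Apr 19, 1986 → Apr 19, 1987: 365 days.
Apr 19, 1987 → May 19, 1987: 30 days (April has 30).
May 19, 1987 → Jun 19, 1987: 31 days (May has 31).
Jun 19, 1987 → Jul 19, 1987: 30 days (June has 30).
Jul 19, 1987 → Aug 19, 1987: 31 days (July has 31).
Aug 19, 1987 → Sep 19, 1987: 31 days (August has 31).
Sep 19, 1987 → Oct 19, 1987: 30 days (September has 30).
Oct 19, 1987 → Nov 19, 1987: 31 days (October has 31).
Nov 19, 1987 → Dec 19, 1987: 30 days (November has 30).
Dec 19, 1987 → Jan 19, 1988: 31 days (December has 31).
Jan 19, 1988 → Feb 19, 1988: 31 days (January has 31).
Feb 19, 1988 → Mar 19, 1988: 29 days (February has 29).
Mar 19, 1988 → Apr 19, 1988: 31 days (March has 31).
Apr 19, 1988 → May 4, 1988: 15 days.
Total: 1111 days.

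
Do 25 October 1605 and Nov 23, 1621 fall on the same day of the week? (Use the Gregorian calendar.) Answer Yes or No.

Yes

From Oct 25, 1605 to Nov 23, 1621 is 5873 days.
5873 mod 7 = 0, so they are the same weekday.
(Oct 25, 1605 is a Tuesday; Nov 23, 1621 is a Tuesday.)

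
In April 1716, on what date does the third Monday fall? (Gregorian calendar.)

April 1, 1716 is a Wednesday.
The first Monday is therefore April 6 (5 days later).
The third Monday is 6 + 2×7 = April 20.

April 20, 1716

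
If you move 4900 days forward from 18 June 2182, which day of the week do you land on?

Tuesday

First find the weekday of Jun 18, 2182. Doomsday rule: the anchor day for the 2100s is Sunday. For year 82: 82÷12 = 6 r 10, and 10÷4 = 2, so 6+10+2 = 18.
Sunday + 18 ≡ Thursday — that's 2182's doomsday.
In June the doomsday date is Jun 6.
Jun 18 is 12 days after Jun 6; 12 mod 7 = 5, so Thursday + 5 = Tuesday.
4900 mod 7 = 0, so 4900 days after a Tuesday is Tuesday + 0 = Tuesday.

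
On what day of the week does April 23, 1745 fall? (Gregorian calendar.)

Friday

Doomsday rule: the anchor day for the 1700s is Sunday. For year 45: 45÷12 = 3 r 9, and 9÷4 = 2, so 3+9+2 = 14.
Sunday + 14 ≡ Sunday — that's 1745's doomsday.
In April the doomsday date is Apr 4.
Apr 23 is 19 days after Apr 4; 19 mod 7 = 5, so Sunday + 5 = Friday.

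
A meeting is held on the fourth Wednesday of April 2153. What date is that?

April 1, 2153 is a Sunday.
The first Wednesday is therefore April 4 (3 days later).
The fourth Wednesday is 4 + 3×7 = April 25.

April 25, 2153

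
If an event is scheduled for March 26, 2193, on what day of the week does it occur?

Tuesday

January 1, 2193 is a Tuesday.
Jan 1, 2193 → Feb 1, 2193: 31 days (January has 31).
Feb 1, 2193 → Mar 1, 2193: 28 days (February has 28).
Mar 1, 2193 → Mar 26, 2193: 25 days.
Total: 84 days.
84 mod 7 = 0, so Tuesday + 0 = Tuesday.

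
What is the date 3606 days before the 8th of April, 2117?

−365 (one year) → Apr 8, 2116 (3241 left).
−366 (one year; includes Feb 29, 2116) → Apr 8, 2115 (2875 left).
−365 (one year) → Apr 8, 2114 (2510 left).
−365 (one year) → Apr 8, 2113 (2145 left).
−365 (one year) → Apr 8, 2112 (1780 left).
−366 (one year; includes Feb 29, 2112) → Apr 8, 2111 (1414 left).
−365 (one year) → Apr 8, 2110 (1049 left).
−365 (one year) → Apr 8, 2109 (684 left).
−365 (one year) → Apr 8, 2108 (319 left).
−8 → Mar 31, 2108 (end of Mar, 31 days; 311 left).
−31 → Feb 29, 2108 (end of Feb, 29 days; 280 left).
−29 → Jan 31, 2108 (end of Jan, 31 days; 251 left).
−31 → Dec 31, 2107 (end of Dec, 31 days; 220 left).
−31 → Nov 30, 2107 (end of Nov, 30 days; 189 left).
−30 → Oct 31, 2107 (end of Oct, 31 days; 159 left).
−31 → Sep 30, 2107 (end of Sep, 30 days; 128 left).
−30 → Aug 31, 2107 (end of Aug, 31 days; 98 left).
−31 → Jul 31, 2107 (end of Jul, 31 days; 67 left).
−31 → Jun 30, 2107 (end of Jun, 30 days; 36 left).
−30 → May 31, 2107 (end of May, 31 days; 6 left).
−6 → May 25, 2107.

May 25, 2107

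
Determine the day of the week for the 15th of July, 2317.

Doomsday rule: the anchor day for the 2300s is Wednesday. For year 17: 17÷12 = 1 r 5, and 5÷4 = 1, so 1+5+1 = 7.
Wednesday + 7 ≡ Wednesday — that's 2317's doomsday.
In July the doomsday date is Jul 11.
Jul 15 is 4 days after Jul 11; 4 mod 7 = 4, so Wednesday + 4 = Sunday.

Sunday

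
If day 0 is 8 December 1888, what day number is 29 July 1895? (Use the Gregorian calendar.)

2424

Dec 8, 1888 → Dec 8, 1889: 365 days.
Dec 8, 1889 → Dec 8, 1890: 365 days.
Dec 8, 1890 → Dec 8, 1891: 365 days.
Dec 8, 1891 → Dec 8, 1892: 366 days (Feb 29, 1892 is in that span).
Dec 8, 1892 → Dec 8, 1893: 365 days.
Dec 8, 1893 → Dec 8, 1894: 365 days.
Dec 8, 1894 → Jan 8, 1895: 31 days (December has 31).
Jan 8, 1895 → Feb 8, 1895: 31 days (January has 31).
Feb 8, 1895 → Mar 8, 1895: 28 days (February has 28).
Mar 8, 1895 → Apr 8, 1895: 31 days (March has 31).
Apr 8, 1895 → May 8, 1895: 30 days (April has 30).
May 8, 1895 → Jun 8, 1895: 31 days (May has 31).
Jun 8, 1895 → Jul 8, 1895: 30 days (June has 30).
Jul 8, 1895 → Jul 29, 1895: 21 days.
Total: 2424 days.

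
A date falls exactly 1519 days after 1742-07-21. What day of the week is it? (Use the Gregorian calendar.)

Saturday

Jul 21, 1742 is a Saturday.
1519 mod 7 = 0, so 1519 days after a Saturday is Saturday + 0 = Saturday.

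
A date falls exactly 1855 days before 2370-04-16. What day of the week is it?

First find the weekday of Apr 16, 2370. Doomsday rule: the anchor day for the 2300s is Wednesday. For year 70: 70÷12 = 5 r 10, and 10÷4 = 2, so 5+10+2 = 17.
Wednesday + 17 ≡ Saturday — that's 2370's doomsday.
In April the doomsday date is Apr 4.
Apr 16 is 12 days after Apr 4; 12 mod 7 = 5, so Saturday + 5 = Thursday.
1855 mod 7 = 0, so 1855 days before a Thursday is Thursday − 0 = Thursday.

Thursday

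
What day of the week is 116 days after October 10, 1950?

Saturday

First find the weekday of Oct 10, 1950. Doomsday rule: the anchor day for the 1900s is Wednesday. For year 50: 50÷12 = 4 r 2, and 2÷4 = 0, so 4+2+0 = 6.
Wednesday + 6 ≡ Tuesday — that's 1950's doomsday.
In October the doomsday date is Oct 10.
Oct 10 is the doomsday itself: Tuesday.
116 mod 7 = 4, so 116 days after a Tuesday is Tuesday + 4 = Saturday.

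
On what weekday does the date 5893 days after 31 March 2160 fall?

Sunday

Mar 31, 2160 is a Monday.
5893 mod 7 = 6, so 5893 days after a Monday is Monday + 6 = Sunday.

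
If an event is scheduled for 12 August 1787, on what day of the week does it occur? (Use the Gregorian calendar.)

Doomsday rule: the anchor day for the 1700s is Sunday. For year 87: 87÷12 = 7 r 3, and 3÷4 = 0, so 7+3+0 = 10.
Sunday + 10 ≡ Wednesday — that's 1787's doomsday.
In August the doomsday date is Aug 8.
Aug 12 is 4 days after Aug 8; 4 mod 7 = 4, so Wednesday + 4 = Sunday.

Sunday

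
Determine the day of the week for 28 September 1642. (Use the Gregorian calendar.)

Sunday

Doomsday rule: the anchor day for the 1600s is Tuesday. For year 42: 42÷12 = 3 r 6, and 6÷4 = 1, so 3+6+1 = 10.
Tuesday + 10 ≡ Friday — that's 1642's doomsday.
In September the doomsday date is Sep 5.
Sep 28 is 23 days after Sep 5; 23 mod 7 = 2, so Friday + 2 = Sunday.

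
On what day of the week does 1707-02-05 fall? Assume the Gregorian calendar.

Saturday

Doomsday rule: the anchor day for the 1700s is Sunday. For year 07: 7÷12 = 0 r 7, and 7÷4 = 1, so 0+7+1 = 8.
Sunday + 8 ≡ Monday — that's 1707's doomsday.
In February the doomsday date is Feb 28 (1707 is not a leap year).
Feb 5 is 23 days before Feb 28; 23 mod 7 = 2, so Monday − 2 = Saturday.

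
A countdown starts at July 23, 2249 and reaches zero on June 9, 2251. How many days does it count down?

686

Jul 23, 2249 → Jul 23, 2250: 365 days.
Jul 23, 2250 → Aug 23, 2250: 31 days (July has 31).
Aug 23, 2250 → Sep 23, 2250: 31 days (August has 31).
Sep 23, 2250 → Oct 23, 2250: 30 days (September has 30).
Oct 23, 2250 → Nov 23, 2250: 31 days (October has 31).
Nov 23, 2250 → Dec 23, 2250: 30 days (November has 30).
Dec 23, 2250 → Jan 23, 2251: 31 days (December has 31).
Jan 23, 2251 → Feb 23, 2251: 31 days (January has 31).
Feb 23, 2251 → Mar 23, 2251: 28 days (February has 28).
Mar 23, 2251 → Apr 23, 2251: 31 days (March has 31).
Apr 23, 2251 → May 23, 2251: 30 days (April has 30).
May 23, 2251 → Jun 9, 2251: 17 days.
Total: 686 days.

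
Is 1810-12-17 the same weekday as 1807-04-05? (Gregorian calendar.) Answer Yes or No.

No

From Apr 5, 1807 to Dec 17, 1810 is 1352 days.
1352 mod 7 = 1, so they are different weekdays.
(Apr 5, 1807 is a Sunday; Dec 17, 1810 is a Monday.)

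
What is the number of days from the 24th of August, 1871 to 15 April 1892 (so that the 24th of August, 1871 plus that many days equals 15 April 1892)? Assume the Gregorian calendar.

Aug 24, 1871 → Aug 24, 1872: 366 days (Feb 29, 1872 is in that span).
Aug 24, 1872 → Aug 24, 1873: 365 days.
Aug 24, 1873 → Aug 24, 1874: 365 days.
Aug 24, 1874 → Aug 24, 1875: 365 days.
Aug 24, 1875 → Aug 24, 1876: 366 days (Feb 29, 1876 is in that span).
Aug 24, 1876 → Aug 24, 1877: 365 days.
Aug 24, 1877 → Aug 24, 1878: 365 days.
Aug 24, 1878 → Aug 24, 1879: 365 days.
Aug 24, 1879 → Aug 24, 1880: 366 days (Feb 29, 1880 is in that span).
Aug 24, 1880 → Aug 24, 1881: 365 days.
Aug 24, 1881 → Aug 24, 1882: 365 days.
Aug 24, 1882 → Aug 24, 1883: 365 days.
Aug 24, 1883 → Aug 24, 1884: 366 days (Feb 29, 1884 is in that span).
Aug 24, 1884 → Aug 24, 1885: 365 days.
Aug 24, 1885 → Aug 24, 1886: 365 days.
Aug 24, 1886 → Aug 24, 1887: 365 days.
Aug 24, 1887 → Aug 24, 1888: 366 days (Feb 29, 1888 is in that span).
Aug 24, 1888 → Aug 24, 1889: 365 days.
Aug 24, 1889 → Aug 24, 1890: 365 days.
Aug 24, 1890 → Aug 24, 1891: 365 days.
Aug 24, 1891 → Sep 24, 1891: 31 days (August has 31).
Sep 24, 1891 → Oct 24, 1891: 30 days (September has 30).
Oct 24, 1891 → Nov 24, 1891: 31 days (October has 31).
Nov 24, 1891 → Dec 24, 1891: 30 days (November has 30).
Dec 24, 1891 → Jan 24, 1892: 31 days (December has 31).
Jan 24, 1892 → Feb 24, 1892: 31 days (January has 31).
Feb 24, 1892 → Mar 24, 1892: 29 days (February has 29).
Mar 24, 1892 → Apr 15, 1892: 22 days.
Total: 7540 days.

7540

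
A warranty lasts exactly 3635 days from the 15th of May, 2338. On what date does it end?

April 27, 2348

+365 (one year) → May 15, 2339 (3270 left).
+366 (one year; includes Feb 29, 2340) → May 15, 2340 (2904 left).
+365 (one year) → May 15, 2341 (2539 left).
+365 (one year) → May 15, 2342 (2174 left).
+365 (one year) → May 15, 2343 (1809 left).
+366 (one year; includes Feb 29, 2344) → May 15, 2344 (1443 left).
+365 (one year) → May 15, 2345 (1078 left).
+365 (one year) → May 15, 2346 (713 left).
+365 (one year) → May 15, 2347 (348 left).
May has 31 days: +17 → Jun 1, 2347 (331 left).
Jun has 30 days: +30 → Jul 1, 2347 (301 left).
Jul has 31 days: +31 → Aug 1, 2347 (270 left).
Aug has 31 days: +31 → Sep 1, 2347 (239 left).
Sep has 30 days: +30 → Oct 1, 2347 (209 left).
Oct has 31 days: +31 → Nov 1, 2347 (178 left).
Nov has 30 days: +30 → Dec 1, 2347 (148 left).
Dec has 31 days: +31 → Jan 1, 2348 (117 left).
Jan has 31 days: +31 → Feb 1, 2348 (86 left).
Feb has 29 days: +29 → Mar 1, 2348 (57 left).
Mar has 31 days: +31 → Apr 1, 2348 (26 left).
+26 → Apr 27, 2348.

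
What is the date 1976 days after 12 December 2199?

May 11, 2205

+365 (one year) → Dec 12, 2200 (1611 left).
+365 (one year) → Dec 12, 2201 (1246 left).
+365 (one year) → Dec 12, 2202 (881 left).
+365 (one year) → Dec 12, 2203 (516 left).
+366 (one year; includes Feb 29, 2204) → Dec 12, 2204 (150 left).
Dec has 31 days: +20 → Jan 1, 2205 (130 left).
Jan has 31 days: +31 → Feb 1, 2205 (99 left).
Feb has 28 days: +28 → Mar 1, 2205 (71 left).
Mar has 31 days: +31 → Apr 1, 2205 (40 left).
Apr has 30 days: +30 → May 1, 2205 (10 left).
+10 → May 11, 2205.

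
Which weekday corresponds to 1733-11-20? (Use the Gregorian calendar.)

Doomsday rule: the anchor day for the 1700s is Sunday. For year 33: 33÷12 = 2 r 9, and 9÷4 = 2, so 2+9+2 = 13.
Sunday + 13 ≡ Saturday — that's 1733's doomsday.
In November the doomsday date is Nov 7.
Nov 20 is 13 days after Nov 7; 13 mod 7 = 6, so Saturday + 6 = Friday.

Friday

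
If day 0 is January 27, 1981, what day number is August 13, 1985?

1659

Jan 27, 1981 → Jan 27, 1982: 365 days.
Jan 27, 1982 → Jan 27, 1983: 365 days.
Jan 27, 1983 → Jan 27, 1984: 365 days.
Jan 27, 1984 → Jan 27, 1985: 366 days (Feb 29, 1984 is in that span).
Jan 27, 1985 → Feb 27, 1985: 31 days (January has 31).
Feb 27, 1985 → Mar 27, 1985: 28 days (February has 28).
Mar 27, 1985 → Apr 27, 1985: 31 days (March has 31).
Apr 27, 1985 → May 27, 1985: 30 days (April has 30).
May 27, 1985 → Jun 27, 1985: 31 days (May has 31).
Jun 27, 1985 → Jul 27, 1985: 30 days (June has 30).
Jul 27, 1985 → Aug 13, 1985: 17 days.
Total: 1659 days.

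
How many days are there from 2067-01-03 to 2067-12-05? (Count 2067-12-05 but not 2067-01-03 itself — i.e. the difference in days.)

336

Jan 3, 2067 → Feb 3, 2067: 31 days (January has 31).
Feb 3, 2067 → Mar 3, 2067: 28 days (February has 28).
Mar 3, 2067 → Apr 3, 2067: 31 days (March has 31).
Apr 3, 2067 → May 3, 2067: 30 days (April has 30).
May 3, 2067 → Jun 3, 2067: 31 days (May has 31).
Jun 3, 2067 → Jul 3, 2067: 30 days (June has 30).
Jul 3, 2067 → Aug 3, 2067: 31 days (July has 31).
Aug 3, 2067 → Sep 3, 2067: 31 days (August has 31).
Sep 3, 2067 → Oct 3, 2067: 30 days (September has 30).
Oct 3, 2067 → Nov 3, 2067: 31 days (October has 31).
Nov 3, 2067 → Dec 3, 2067: 30 days (November has 30).
Dec 3, 2067 → Dec 5, 2067: 2 days.
Total: 336 days.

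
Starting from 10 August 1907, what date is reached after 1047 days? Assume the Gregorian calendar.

+366 (one year; includes Feb 29, 1908) → Aug 10, 1908 (681 left).
+365 (one year) → Aug 10, 1909 (316 left).
Aug has 31 days: +22 → Sep 1, 1909 (294 left).
Sep has 30 days: +30 → Oct 1, 1909 (264 left).
Oct has 31 days: +31 → Nov 1, 1909 (233 left).
Nov has 30 days: +30 → Dec 1, 1909 (203 left).
Dec has 31 days: +31 → Jan 1, 1910 (172 left).
Jan has 31 days: +31 → Feb 1, 1910 (141 left).
Feb has 28 days: +28 → Mar 1, 1910 (113 left).
Mar has 31 days: +31 → Apr 1, 1910 (82 left).
Apr has 30 days: +30 → May 1, 1910 (52 left).
May has 31 days: +31 → Jun 1, 1910 (21 left).
+21 → Jun 22, 1910.

June 22, 1910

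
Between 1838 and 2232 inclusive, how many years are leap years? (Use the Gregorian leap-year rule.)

Multiples of 4 in [1838,2232]: 99.
Of those, multiples of 100: 4 (not leap unless ÷400).
Multiples of 400: 1.
Leap years = 99 − 4 + 1 = 96.

96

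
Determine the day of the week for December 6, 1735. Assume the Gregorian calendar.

Tuesday

Doomsday rule: the anchor day for the 1700s is Sunday. For year 35: 35÷12 = 2 r 11, and 11÷4 = 2, so 2+11+2 = 15.
Sunday + 15 ≡ Monday — that's 1735's doomsday.
In December the doomsday date is Dec 12.
Dec 6 is 6 days before Dec 12; 6 mod 7 = 6, so Monday − 6 = Tuesday.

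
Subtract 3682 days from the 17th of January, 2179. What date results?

−365 (one year) → Jan 17, 2178 (3317 left).
−365 (one year) → Jan 17, 2177 (2952 left).
−366 (one year; includes Feb 29, 2176) → Jan 17, 2176 (2586 left).
−365 (one year) → Jan 17, 2175 (2221 left).
−365 (one year) → Jan 17, 2174 (1856 left).
−365 (one year) → Jan 17, 2173 (1491 left).
−366 (one year; includes Feb 29, 2172) → Jan 17, 2172 (1125 left).
−365 (one year) → Jan 17, 2171 (760 left).
−365 (one year) → Jan 17, 2170 (395 left).
−17 → Dec 31, 2169 (end of Dec, 31 days; 378 left).
−31 → Nov 30, 2169 (end of Nov, 30 days; 347 left).
−30 → Oct 31, 2169 (end of Oct, 31 days; 317 left).
−31 → Sep 30, 2169 (end of Sep, 30 days; 286 left).
−30 → Aug 31, 2169 (end of Aug, 31 days; 256 left).
−31 → Jul 31, 2169 (end of Jul, 31 days; 225 left).
−31 → Jun 30, 2169 (end of Jun, 30 days; 194 left).
−30 → May 31, 2169 (end of May, 31 days; 164 left).
−31 → Apr 30, 2169 (end of Apr, 30 days; 133 left).
−30 → Mar 31, 2169 (end of Mar, 31 days; 103 left).
−31 → Feb 28, 2169 (end of Feb, 28 days; 72 left).
−28 → Jan 31, 2169 (end of Jan, 31 days; 44 left).
−31 → Dec 31, 2168 (end of Dec, 31 days; 13 left).
−13 → Dec 18, 2168.

December 18, 2168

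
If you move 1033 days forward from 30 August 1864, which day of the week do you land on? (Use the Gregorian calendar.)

First find the weekday of Aug 30, 1864. Doomsday rule: the anchor day for the 1800s is Friday. For year 64: 64÷12 = 5 r 4, and 4÷4 = 1, so 5+4+1 = 10.
Friday + 10 ≡ Monday — that's 1864's doomsday.
In August the doomsday date is Aug 8.
Aug 30 is 22 days after Aug 8; 22 mod 7 = 1, so Monday + 1 = Tuesday.
1033 mod 7 = 4, so 1033 days after a Tuesday is Tuesday + 4 = Saturday.

Saturday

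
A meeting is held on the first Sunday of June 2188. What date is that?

June 1, 2188

June 1, 2188 is a Sunday.
The first Sunday is therefore June 1 (same day).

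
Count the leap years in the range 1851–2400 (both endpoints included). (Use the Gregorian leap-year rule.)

134

Multiples of 4 in [1851,2400]: 138.
Of those, multiples of 100: 6 (not leap unless ÷400).
Multiples of 400: 2.
Leap years = 138 − 6 + 2 = 134.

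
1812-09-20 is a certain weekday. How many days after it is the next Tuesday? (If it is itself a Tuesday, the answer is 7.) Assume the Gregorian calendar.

Sep 20, 1812 is a Sunday.
From Sunday to the next Tuesday is 2 days.

2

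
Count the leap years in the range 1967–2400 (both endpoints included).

106

Multiples of 4 in [1967,2400]: 109.
Of those, multiples of 100: 5 (not leap unless ÷400).
Multiples of 400: 2.
Leap years = 109 − 5 + 2 = 106.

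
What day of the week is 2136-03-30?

Doomsday rule: the anchor day for the 2100s is Sunday. For year 36: 36÷12 = 3 r 0, and 0÷4 = 0, so 3+0+0 = 3.
Sunday + 3 ≡ Wednesday — that's 2136's doomsday.
In March the doomsday date is Mar 14.
Mar 30 is 16 days after Mar 14; 16 mod 7 = 2, so Wednesday + 2 = Friday.

Friday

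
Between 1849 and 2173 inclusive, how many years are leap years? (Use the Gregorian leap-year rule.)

79

Multiples of 4 in [1849,2173]: 81.
Of those, multiples of 100: 3 (not leap unless ÷400).
Multiples of 400: 1.
Leap years = 81 − 3 + 1 = 79.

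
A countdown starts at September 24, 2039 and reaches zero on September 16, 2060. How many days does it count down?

7663

Sep 24, 2039 → Sep 24, 2040: 366 days (Feb 29, 2040 is in that span).
Sep 24, 2040 → Sep 24, 2041: 365 days.
Sep 24, 2041 → Sep 24, 2042: 365 days.
Sep 24, 2042 → Sep 24, 2043: 365 days.
Sep 24, 2043 → Sep 24, 2044: 366 days (Feb 29, 2044 is in that span).
Sep 24, 2044 → Sep 24, 2045: 365 days.
Sep 24, 2045 → Sep 24, 2046: 365 days.
Sep 24, 2046 → Sep 24, 2047: 365 days.
Sep 24, 2047 → Sep 24, 2048: 366 days (Feb 29, 2048 is in that span).
Sep 24, 2048 → Sep 24, 2049: 365 days.
Sep 24, 2049 → Sep 24, 2050: 365 days.
Sep 24, 2050 → Sep 24, 2051: 365 days.
Sep 24, 2051 → Sep 24, 2052: 366 days (Feb 29, 2052 is in that span).
Sep 24, 2052 → Sep 24, 2053: 365 days.
Sep 24, 2053 → Sep 24, 2054: 365 days.
Sep 24, 2054 → Sep 24, 2055: 365 days.
Sep 24, 2055 → Sep 24, 2056: 366 days (Feb 29, 2056 is in that span).
Sep 24, 2056 → Sep 24, 2057: 365 days.
Sep 24, 2057 → Sep 24, 2058: 365 days.
Sep 24, 2058 → Sep 24, 2059: 365 days.
Sep 24, 2059 → Oct 24, 2059: 30 days (September has 30).
Oct 24, 2059 → Nov 24, 2059: 31 days (October has 31).
Nov 24, 2059 → Dec 24, 2059: 30 days (November has 30).
Dec 24, 2059 → Jan 24, 2060: 31 days (December has 31).
Jan 24, 2060 → Feb 24, 2060: 31 days (January has 31).
Feb 24, 2060 → Mar 24, 2060: 29 days (February has 29).
Mar 24, 2060 → Apr 24, 2060: 31 days (March has 31).
Apr 24, 2060 → May 24, 2060: 30 days (April has 30).
May 24, 2060 → Jun 24, 2060: 31 days (May has 31).
Jun 24, 2060 → Jul 24, 2060: 30 days (June has 30).
Jul 24, 2060 → Aug 24, 2060: 31 days (July has 31).
Aug 24, 2060 → Sep 16, 2060: 23 days.
Total: 7663 days.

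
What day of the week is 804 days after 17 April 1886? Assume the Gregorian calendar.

Friday

First find the weekday of Apr 17, 1886. Doomsday rule: the anchor day for the 1800s is Friday. For year 86: 86÷12 = 7 r 2, and 2÷4 = 0, so 7+2+0 = 9.
Friday + 9 ≡ Sunday — that's 1886's doomsday.
In April the doomsday date is Apr 4.
Apr 17 is 13 days after Apr 4; 13 mod 7 = 6, so Sunday + 6 = Saturday.
804 mod 7 = 6, so 804 days after a Saturday is Saturday + 6 = Friday.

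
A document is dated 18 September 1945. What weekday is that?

Tuesday

Doomsday rule: the anchor day for the 1900s is Wednesday. For year 45: 45÷12 = 3 r 9, and 9÷4 = 2, so 3+9+2 = 14.
Wednesday + 14 ≡ Wednesday — that's 1945's doomsday.
In September the doomsday date is Sep 5.
Sep 18 is 13 days after Sep 5; 13 mod 7 = 6, so Wednesday + 6 = Tuesday.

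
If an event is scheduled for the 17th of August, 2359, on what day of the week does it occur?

Doomsday rule: the anchor day for the 2300s is Wednesday. For year 59: 59÷12 = 4 r 11, and 11÷4 = 2, so 4+11+2 = 17.
Wednesday + 17 ≡ Saturday — that's 2359's doomsday.
In August the doomsday date is Aug 8.
Aug 17 is 9 days after Aug 8; 9 mod 7 = 2, so Saturday + 2 = Monday.

Monday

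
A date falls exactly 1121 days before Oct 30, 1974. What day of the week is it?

Tuesday

Oct 30, 1974 is a Wednesday.
1121 mod 7 = 1, so 1121 days before a Wednesday is Wednesday − 1 = Tuesday.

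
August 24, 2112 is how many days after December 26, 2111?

242

Dec 26, 2111 → Jan 26, 2112: 31 days (December has 31).
Jan 26, 2112 → Feb 26, 2112: 31 days (January has 31).
Feb 26, 2112 → Mar 26, 2112: 29 days (February has 29).
Mar 26, 2112 → Apr 26, 2112: 31 days (March has 31).
Apr 26, 2112 → May 26, 2112: 30 days (April has 30).
May 26, 2112 → Jun 26, 2112: 31 days (May has 31).
Jun 26, 2112 → Jul 26, 2112: 30 days (June has 30).
Jul 26, 2112 → Aug 24, 2112: 29 days.
Total: 242 days.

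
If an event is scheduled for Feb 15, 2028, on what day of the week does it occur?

Doomsday rule: the anchor day for the 2000s is Tuesday. For year 28: 28÷12 = 2 r 4, and 4÷4 = 1, so 2+4+1 = 7.
Tuesday + 7 ≡ Tuesday — that's 2028's doomsday.
In February the doomsday date is Feb 29 (2028 is a leap year (divisible by 4)).
Feb 15 is 14 days before Feb 29; 14 mod 7 = 0, so Tuesday − 0 = Tuesday.

Tuesday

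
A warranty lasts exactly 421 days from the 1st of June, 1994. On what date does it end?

+365 (one year) → Jun 1, 1995 (56 left).
Jun has 30 days: +30 → Jul 1, 1995 (26 left).
+26 → Jul 27, 1995.

July 27, 1995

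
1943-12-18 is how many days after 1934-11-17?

3318

Nov 17, 1934 → Nov 17, 1935: 365 days.
Nov 17, 1935 → Nov 17, 1936: 366 days (Feb 29, 1936 is in that span).
Nov 17, 1936 → Nov 17, 1937: 365 days.
Nov 17, 1937 → Nov 17, 1938: 365 days.
Nov 17, 1938 → Nov 17, 1939: 365 days.
Nov 17, 1939 → Nov 17, 1940: 366 days (Feb 29, 1940 is in that span).
Nov 17, 1940 → Nov 17, 1941: 365 days.
Nov 17, 1941 → Nov 17, 1942: 365 days.
Nov 17, 1942 → Dec 17, 1942: 30 days (November has 30).
Dec 17, 1942 → Jan 17, 1943: 31 days (December has 31).
Jan 17, 1943 → Feb 17, 1943: 31 days (January has 31).
Feb 17, 1943 → Mar 17, 1943: 28 days (February has 28).
Mar 17, 1943 → Apr 17, 1943: 31 days (March has 31).
Apr 17, 1943 → May 17, 1943: 30 days (April has 30).
May 17, 1943 → Jun 17, 1943: 31 days (May has 31).
Jun 17, 1943 → Jul 17, 1943: 30 days (June has 30).
Jul 17, 1943 → Aug 17, 1943: 31 days (July has 31).
Aug 17, 1943 → Sep 17, 1943: 31 days (August has 31).
Sep 17, 1943 → Oct 17, 1943: 30 days (September has 30).
Oct 17, 1943 → Nov 17, 1943: 31 days (October has 31).
Nov 17, 1943 → Dec 17, 1943: 30 days (November has 30).
Dec 17, 1943 → Dec 18, 1943: 1 days.
Total: 3318 days.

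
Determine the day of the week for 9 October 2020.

January 1, 2020 is a Wednesday.
Jan 1, 2020 → Feb 1, 2020: 31 days (January has 31).
Feb 1, 2020 → Mar 1, 2020: 29 days (February has 29).
Mar 1, 2020 → Apr 1, 2020: 31 days (March has 31).
Apr 1, 2020 → May 1, 2020: 30 days (April has 30).
May 1, 2020 → Jun 1, 2020: 31 days (May has 31).
Jun 1, 2020 → Jul 1, 2020: 30 days (June has 30).
Jul 1, 2020 → Aug 1, 2020: 31 days (July has 31).
Aug 1, 2020 → Sep 1, 2020: 31 days (August has 31).
Sep 1, 2020 → Oct 1, 2020: 30 days (September has 30).
Oct 1, 2020 → Oct 9, 2020: 8 days.
Total: 282 days.
282 mod 7 = 2, so Wednesday + 2 = Friday.

Friday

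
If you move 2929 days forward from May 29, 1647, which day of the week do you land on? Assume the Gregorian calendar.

First find the weekday of May 29, 1647. Doomsday rule: the anchor day for the 1600s is Tuesday. For year 47: 47÷12 = 3 r 11, and 11÷4 = 2, so 3+11+2 = 16.
Tuesday + 16 ≡ Thursday — that's 1647's doomsday.
In May the doomsday date is May 9.
May 29 is 20 days after May 9; 20 mod 7 = 6, so Thursday + 6 = Wednesday.
2929 mod 7 = 3, so 2929 days after a Wednesday is Wednesday + 3 = Saturday.

Saturday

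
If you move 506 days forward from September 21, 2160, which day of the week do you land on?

Tuesday

First find the weekday of Sep 21, 2160. Doomsday rule: the anchor day for the 2100s is Sunday. For year 60: 60÷12 = 5 r 0, and 0÷4 = 0, so 5+0+0 = 5.
Sunday + 5 ≡ Friday — that's 2160's doomsday.
In September the doomsday date is Sep 5.
Sep 21 is 16 days after Sep 5; 16 mod 7 = 2, so Friday + 2 = Sunday.
506 mod 7 = 2, so 506 days after a Sunday is Sunday + 2 = Tuesday.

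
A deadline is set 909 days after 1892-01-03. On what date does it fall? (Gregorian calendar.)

June 30, 1894

+366 (one year; includes Feb 29, 1892) → Jan 3, 1893 (543 left).
+365 (one year) → Jan 3, 1894 (178 left).
Jan has 31 days: +29 → Feb 1, 1894 (149 left).
Feb has 28 days: +28 → Mar 1, 1894 (121 left).
Mar has 31 days: +31 → Apr 1, 1894 (90 left).
Apr has 30 days: +30 → May 1, 1894 (60 left).
May has 31 days: +31 → Jun 1, 1894 (29 left).
+29 → Jun 30, 1894.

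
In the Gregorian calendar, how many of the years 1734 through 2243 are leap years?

123

Multiples of 4 in [1734,2243]: 127.
Of those, multiples of 100: 5 (not leap unless ÷400).
Multiples of 400: 1.
Leap years = 127 − 5 + 1 = 123.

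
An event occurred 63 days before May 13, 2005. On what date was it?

March 11, 2005

−13 → Apr 30, 2005 (end of Apr, 30 days; 50 left).
−30 → Mar 31, 2005 (end of Mar, 31 days; 20 left).
−20 → Mar 11, 2005.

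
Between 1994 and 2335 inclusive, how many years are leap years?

Multiples of 4 in [1994,2335]: 85.
Of those, multiples of 100: 4 (not leap unless ÷400).
Multiples of 400: 1.
Leap years = 85 − 4 + 1 = 82.

82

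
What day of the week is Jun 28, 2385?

Doomsday rule: the anchor day for the 2300s is Wednesday. For year 85: 85÷12 = 7 r 1, and 1÷4 = 0, so 7+1+0 = 8.
Wednesday + 8 ≡ Thursday — that's 2385's doomsday.
In June the doomsday date is Jun 6.
Jun 28 is 22 days after Jun 6; 22 mod 7 = 1, so Thursday + 1 = Friday.

Friday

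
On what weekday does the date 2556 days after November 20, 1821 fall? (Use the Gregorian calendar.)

Wednesday

Nov 20, 1821 is a Tuesday.
2556 mod 7 = 1, so 2556 days after a Tuesday is Tuesday + 1 = Wednesday.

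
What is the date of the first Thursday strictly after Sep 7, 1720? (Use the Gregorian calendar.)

September 12, 1720

Sep 7, 1720 is a Saturday.
From Saturday to the next Thursday is 5 days.
Sep 7, 1720 + 5 = Sep 12, 1720.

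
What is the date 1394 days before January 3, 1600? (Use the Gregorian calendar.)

−365 (one year) → Jan 3, 1599 (1029 left).
−365 (one year) → Jan 3, 1598 (664 left).
−365 (one year) → Jan 3, 1597 (299 left).
−3 → Dec 31, 1596 (end of Dec, 31 days; 296 left).
−31 → Nov 30, 1596 (end of Nov, 30 days; 265 left).
−30 → Oct 31, 1596 (end of Oct, 31 days; 235 left).
−31 → Sep 30, 1596 (end of Sep, 30 days; 204 left).
−30 → Aug 31, 1596 (end of Aug, 31 days; 174 left).
−31 → Jul 31, 1596 (end of Jul, 31 days; 143 left).
−31 → Jun 30, 1596 (end of Jun, 30 days; 112 left).
−30 → May 31, 1596 (end of May, 31 days; 82 left).
−31 → Apr 30, 1596 (end of Apr, 30 days; 51 left).
−30 → Mar 31, 1596 (end of Mar, 31 days; 21 left).
−21 → Mar 10, 1596.

March 10, 1596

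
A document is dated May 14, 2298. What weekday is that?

Doomsday rule: the anchor day for the 2200s is Friday. For year 98: 98÷12 = 8 r 2, and 2÷4 = 0, so 8+2+0 = 10.
Friday + 10 ≡ Monday — that's 2298's doomsday.
In May the doomsday date is May 9.
May 14 is 5 days after May 9; 5 mod 7 = 5, so Monday + 5 = Saturday.

Saturday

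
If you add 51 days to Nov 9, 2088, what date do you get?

Nov has 30 days: +22 → Dec 1, 2088 (29 left).
+29 → Dec 30, 2088.

December 30, 2088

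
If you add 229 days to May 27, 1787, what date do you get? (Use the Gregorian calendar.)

May has 31 days: +5 → Jun 1, 1787 (224 left).
Jun has 30 days: +30 → Jul 1, 1787 (194 left).
Jul has 31 days: +31 → Aug 1, 1787 (163 left).
Aug has 31 days: +31 → Sep 1, 1787 (132 left).
Sep has 30 days: +30 → Oct 1, 1787 (102 left).
Oct has 31 days: +31 → Nov 1, 1787 (71 left).
Nov has 30 days: +30 → Dec 1, 1787 (41 left).
Dec has 31 days: +31 → Jan 1, 1788 (10 left).
+10 → Jan 11, 1788.

January 11, 1788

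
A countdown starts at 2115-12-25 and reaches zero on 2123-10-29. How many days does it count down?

2865

Dec 25, 2115 → Dec 25, 2116: 366 days (Feb 29, 2116 is in that span).
Dec 25, 2116 → Dec 25, 2117: 365 days.
Dec 25, 2117 → Dec 25, 2118: 365 days.
Dec 25, 2118 → Dec 25, 2119: 365 days.
Dec 25, 2119 → Dec 25, 2120: 366 days (Feb 29, 2120 is in that span).
Dec 25, 2120 → Dec 25, 2121: 365 days.
Dec 25, 2121 → Dec 25, 2122: 365 days.
Dec 25, 2122 → Jan 25, 2123: 31 days (December has 31).
Jan 25, 2123 → Feb 25, 2123: 31 days (January has 31).
Feb 25, 2123 → Mar 25, 2123: 28 days (February has 28).
Mar 25, 2123 → Apr 25, 2123: 31 days (March has 31).
Apr 25, 2123 → May 25, 2123: 30 days (April has 30).
May 25, 2123 → Jun 25, 2123: 31 days (May has 31).
Jun 25, 2123 → Jul 25, 2123: 30 days (June has 30).
Jul 25, 2123 → Aug 25, 2123: 31 days (July has 31).
Aug 25, 2123 → Sep 25, 2123: 31 days (August has 31).
Sep 25, 2123 → Oct 25, 2123: 30 days (September has 30).
Oct 25, 2123 → Oct 29, 2123: 4 days.
Total: 2865 days.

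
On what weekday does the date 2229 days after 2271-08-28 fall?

Thursday

Aug 28, 2271 is a Monday.
2229 mod 7 = 3, so 2229 days after a Monday is Monday + 3 = Thursday.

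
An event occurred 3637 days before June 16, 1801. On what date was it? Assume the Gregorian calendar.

−365 (one year) → Jun 16, 1800 (3272 left).
−365 (one year) → Jun 16, 1799 (2907 left).
−365 (one year) → Jun 16, 1798 (2542 left).
−365 (one year) → Jun 16, 1797 (2177 left).
−365 (one year) → Jun 16, 1796 (1812 left).
−366 (one year; includes Feb 29, 1796) → Jun 16, 1795 (1446 left).
−365 (one year) → Jun 16, 1794 (1081 left).
−365 (one year) → Jun 16, 1793 (716 left).
−365 (one year) → Jun 16, 1792 (351 left).
−16 → May 31, 1792 (end of May, 31 days; 335 left).
−31 → Apr 30, 1792 (end of Apr, 30 days; 304 left).
−30 → Mar 31, 1792 (end of Mar, 31 days; 274 left).
−31 → Feb 29, 1792 (end of Feb, 29 days; 243 left).
−29 → Jan 31, 1792 (end of Jan, 31 days; 214 left).
−31 → Dec 31, 1791 (end of Dec, 31 days; 183 left).
−31 → Nov 30, 1791 (end of Nov, 30 days; 152 left).
−30 → Oct 31, 1791 (end of Oct, 31 days; 122 left).
−31 → Sep 30, 1791 (end of Sep, 30 days; 91 left).
−30 → Aug 31, 1791 (end of Aug, 31 days; 61 left).
−31 → Jul 31, 1791 (end of Jul, 31 days; 30 left).
−30 → Jul 1, 1791.

July 1, 1791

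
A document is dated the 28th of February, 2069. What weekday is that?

Doomsday rule: the anchor day for the 2000s is Tuesday. For year 69: 69÷12 = 5 r 9, and 9÷4 = 2, so 5+9+2 = 16.
Tuesday + 16 ≡ Thursday — that's 2069's doomsday.
In February the doomsday date is Feb 28 (2069 is not a leap year).
Feb 28 is the doomsday itself: Thursday.

Thursday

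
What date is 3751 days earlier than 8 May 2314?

−365 (one year) → May 8, 2313 (3386 left).
−365 (one year) → May 8, 2312 (3021 left).
−366 (one year; includes Feb 29, 2312) → May 8, 2311 (2655 left).
−365 (one year) → May 8, 2310 (2290 left).
−365 (one year) → May 8, 2309 (1925 left).
−365 (one year) → May 8, 2308 (1560 left).
−366 (one year; includes Feb 29, 2308) → May 8, 2307 (1194 left).
−365 (one year) → May 8, 2306 (829 left).
−365 (one year) → May 8, 2305 (464 left).
−365 (one year) → May 8, 2304 (99 left).
−8 → Apr 30, 2304 (end of Apr, 30 days; 91 left).
−30 → Mar 31, 2304 (end of Mar, 31 days; 61 left).
−31 → Feb 29, 2304 (end of Feb, 29 days; 30 left).
−29 → Jan 31, 2304 (end of Jan, 31 days; 1 left).
−1 → Jan 30, 2304.

January 30, 2304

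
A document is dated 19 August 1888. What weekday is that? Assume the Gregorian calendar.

Doomsday rule: the anchor day for the 1800s is Friday. For year 88: 88÷12 = 7 r 4, and 4÷4 = 1, so 7+4+1 = 12.
Friday + 12 ≡ Wednesday — that's 1888's doomsday.
In August the doomsday date is Aug 8.
Aug 19 is 11 days after Aug 8; 11 mod 7 = 4, so Wednesday + 4 = Sunday.

Sunday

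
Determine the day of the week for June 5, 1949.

Sunday

Doomsday rule: the anchor day for the 1900s is Wednesday. For year 49: 49÷12 = 4 r 1, and 1÷4 = 0, so 4+1+0 = 5.
Wednesday + 5 ≡ Monday — that's 1949's doomsday.
In June the doomsday date is Jun 6.
Jun 5 is 1 day before Jun 6; 1 mod 7 = 1, so Monday − 1 = Sunday.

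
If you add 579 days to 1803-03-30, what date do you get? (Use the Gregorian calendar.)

+366 (one year; includes Feb 29, 1804) → Mar 30, 1804 (213 left).
Mar has 31 days: +2 → Apr 1, 1804 (211 left).
Apr has 30 days: +30 → May 1, 1804 (181 left).
May has 31 days: +31 → Jun 1, 1804 (150 left).
Jun has 30 days: +30 → Jul 1, 1804 (120 left).
Jul has 31 days: +31 → Aug 1, 1804 (89 left).
Aug has 31 days: +31 → Sep 1, 1804 (58 left).
Sep has 30 days: +30 → Oct 1, 1804 (28 left).
+28 → Oct 29, 1804.

October 29, 1804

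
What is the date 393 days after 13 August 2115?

September 9, 2116

Aug has 31 days: +19 → Sep 1, 2115 (374 left).
Sep has 30 days: +30 → Oct 1, 2115 (344 left).
Oct has 31 days: +31 → Nov 1, 2115 (313 left).
Nov has 30 days: +30 → Dec 1, 2115 (283 left).
Dec has 31 days: +31 → Jan 1, 2116 (252 left).
Jan has 31 days: +31 → Feb 1, 2116 (221 left).
Feb has 29 days: +29 → Mar 1, 2116 (192 left).
Mar has 31 days: +31 → Apr 1, 2116 (161 left).
Apr has 30 days: +30 → May 1, 2116 (131 left).
May has 31 days: +31 → Jun 1, 2116 (100 left).
Jun has 30 days: +30 → Jul 1, 2116 (70 left).
Jul has 31 days: +31 → Aug 1, 2116 (39 left).
Aug has 31 days: +31 → Sep 1, 2116 (8 left).
+8 → Sep 9, 2116.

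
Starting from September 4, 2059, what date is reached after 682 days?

July 17, 2061

+366 (one year; includes Feb 29, 2060) → Sep 4, 2060 (316 left).
Sep has 30 days: +27 → Oct 1, 2060 (289 left).
Oct has 31 days: +31 → Nov 1, 2060 (258 left).
Nov has 30 days: +30 → Dec 1, 2060 (228 left).
Dec has 31 days: +31 → Jan 1, 2061 (197 left).
Jan has 31 days: +31 → Feb 1, 2061 (166 left).
Feb has 28 days: +28 → Mar 1, 2061 (138 left).
Mar has 31 days: +31 → Apr 1, 2061 (107 left).
Apr has 30 days: +30 → May 1, 2061 (77 left).
May has 31 days: +31 → Jun 1, 2061 (46 left).
Jun has 30 days: +30 → Jul 1, 2061 (16 left).
+16 → Jul 17, 2061.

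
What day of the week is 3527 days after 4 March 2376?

First find the weekday of Mar 4, 2376. Doomsday rule: the anchor day for the 2300s is Wednesday. For year 76: 76÷12 = 6 r 4, and 4÷4 = 1, so 6+4+1 = 11.
Wednesday + 11 ≡ Sunday — that's 2376's doomsday.
In March the doomsday date is Mar 14.
Mar 4 is 10 days before Mar 14; 10 mod 7 = 3, so Sunday − 3 = Thursday.
3527 mod 7 = 6, so 3527 days after a Thursday is Thursday + 6 = Wednesday.

Wednesday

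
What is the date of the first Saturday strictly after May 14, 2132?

May 17, 2132

May 14, 2132 is a Wednesday.
From Wednesday to the next Saturday is 3 days.
May 14, 2132 + 3 = May 17, 2132.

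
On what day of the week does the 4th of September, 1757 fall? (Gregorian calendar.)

Doomsday rule: the anchor day for the 1700s is Sunday. For year 57: 57÷12 = 4 r 9, and 9÷4 = 2, so 4+9+2 = 15.
Sunday + 15 ≡ Monday — that's 1757's doomsday.
In September the doomsday date is Sep 5.
Sep 4 is 1 day before Sep 5; 1 mod 7 = 1, so Monday − 1 = Sunday.

Sunday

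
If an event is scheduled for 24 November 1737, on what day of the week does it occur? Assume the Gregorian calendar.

Doomsday rule: the anchor day for the 1700s is Sunday. For year 37: 37÷12 = 3 r 1, and 1÷4 = 0, so 3+1+0 = 4.
Sunday + 4 ≡ Thursday — that's 1737's doomsday.
In November the doomsday date is Nov 7.
Nov 24 is 17 days after Nov 7; 17 mod 7 = 3, so Thursday + 3 = Sunday.

Sunday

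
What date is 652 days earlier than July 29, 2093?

−365 (one year) → Jul 29, 2092 (287 left).
−29 → Jun 30, 2092 (end of Jun, 30 days; 258 left).
−30 → May 31, 2092 (end of May, 31 days; 228 left).
−31 → Apr 30, 2092 (end of Apr, 30 days; 197 left).
−30 → Mar 31, 2092 (end of Mar, 31 days; 167 left).
−31 → Feb 29, 2092 (end of Feb, 29 days; 136 left).
−29 → Jan 31, 2092 (end of Jan, 31 days; 107 left).
−31 → Dec 31, 2091 (end of Dec, 31 days; 76 left).
−31 → Nov 30, 2091 (end of Nov, 30 days; 45 left).
−30 → Oct 31, 2091 (end of Oct, 31 days; 15 left).
−15 → Oct 16, 2091.

October 16, 2091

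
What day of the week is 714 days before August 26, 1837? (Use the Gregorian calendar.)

Aug 26, 1837 is a Saturday.
714 mod 7 = 0, so 714 days before a Saturday is Saturday − 0 = Saturday.

Saturday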